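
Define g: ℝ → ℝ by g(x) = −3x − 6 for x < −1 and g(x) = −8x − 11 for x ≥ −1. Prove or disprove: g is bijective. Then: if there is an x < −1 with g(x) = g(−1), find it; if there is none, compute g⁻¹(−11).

0

Both pieces are strictly decreasing (slopes −3 and −8), so each is injective on its own interval.
The left piece maps (−∞, −1) onto (−3, ∞); the right piece maps [−1, ∞) onto (−∞, −3].
Since −3 = −3, the images partition ℝ: g is injective and surjective, hence bijective.
Because the two images are disjoint, no x < −1 has g(x) = g(−1), so we compute g⁻¹(−11): −11 lies in (−∞, −3], so solve −8x − 11 = −11: x = (−11 + 11)/(−8) = 0.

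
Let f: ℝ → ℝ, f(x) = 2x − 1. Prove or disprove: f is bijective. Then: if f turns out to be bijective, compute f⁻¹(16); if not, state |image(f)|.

Recall: f is injective if f(s) = f(t) implies s = t.
Suppose f(s) = f(t). Then 2s − 1 = 2t − 1, hence 2s = 2t, hence s = t.
For any y ∈ ℝ, x = (y + 1)/2 satisfies f(x) = y.
Therefore f is bijective.
Since f is bijective, we compute f⁻¹(16) = (16 + 1)/2 = 17/2.

17/2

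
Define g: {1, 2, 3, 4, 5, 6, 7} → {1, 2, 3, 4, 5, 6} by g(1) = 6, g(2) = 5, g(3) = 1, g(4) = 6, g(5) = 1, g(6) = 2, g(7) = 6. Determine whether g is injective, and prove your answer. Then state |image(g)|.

g(1) = 6 = g(4) with 1 ≠ 4, so g is not injective.
The image of g is {1, 2, 5, 6}, which has 4 elements.

4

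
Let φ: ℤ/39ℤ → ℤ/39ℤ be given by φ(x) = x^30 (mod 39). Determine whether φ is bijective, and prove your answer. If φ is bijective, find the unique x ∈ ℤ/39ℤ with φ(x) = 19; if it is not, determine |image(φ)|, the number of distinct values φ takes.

6

φ(1) = 1^30 = 1.
φ(4): Repeated squaring mod 39: 4^1 ≡ 4, 4^2 ≡ 4² = 16, 4^4 ≡ 16² = 256 ≡ 22, 4^8 ≡ 22² = 484 ≡ 16, 4^16 ≡ 16² = 256 ≡ 22. Since 30 = 16 + 8 + 4 + 2, 4^30 ≡ 22·16·22·16: 22·16 = 352 ≡ 1, then 1·22 = 22, then 22·16 = 352 ≡ 1. So 4^30 ≡ 1 (mod 39).
So φ(1) = φ(4) = 1 while 1 ≠ 4, thus φ is not injective, hence not bijective.
Since φ is not bijective, we determine |image(φ)|. Computing x^30 mod 39 for each x (by repeated squaring, reducing mod 39 at every step), the values φ(0), φ(1), …, φ(38) are: 0, 1, 25, 27, 1, 25, 12, 25, 25, 27, 1, 25, 27, 13, 1, 12, 1, 1, 12, 25, 25, 12, 1, 1, 12, 1, 13, 27, 25, 1, 27, 25, 25, 12, 25, 1, 27, 25, 1.
The distinct values are {0, 1, 12, 13, 25, 27}; there are 6 of them.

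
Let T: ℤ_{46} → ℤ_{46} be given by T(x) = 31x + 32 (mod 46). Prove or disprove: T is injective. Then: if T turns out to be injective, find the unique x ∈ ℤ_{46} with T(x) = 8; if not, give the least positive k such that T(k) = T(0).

20

If T(x_1) = T(x_2), then 31x_1 ≡ 31x_2 (mod 46). Because gcd(31, 46) = 1, we may cancel 31 to get x_1 ≡ x_2 (mod 46).
Hence T is injective.
We now compute 31⁻¹ mod 46 explicitly. Euclid's algorithm: 46 = 1·31 + 15, 31 = 2·15 + 1; back-substituting gives 1 = 3·31 − 2·46, so 31⁻¹ ≡ 3 (mod 46).
Since T is injective, we compute T⁻¹(8): solve 31x + 32 ≡ 8 (mod 46), i.e. 31x ≡ 22 (mod 46).
Multiplying by 31⁻¹ = 3 gives x ≡ 3·22 = 66 = 1·46 + 20 ≡ 20 (mod 46).
Check: T(20) = 31·20 + 32 = 652 = 14·46 + 8 ≡ 8 (mod 46).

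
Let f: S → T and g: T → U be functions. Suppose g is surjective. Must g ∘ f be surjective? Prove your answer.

No. Take S = {1}, T = U = {1, 2, 3, 4, 5, 6}, f(1) = 1, and g = identity (surjective).
Then (g ∘ f)(1) = 1, and 6 ∈ U has no preimage under g ∘ f, so g ∘ f is not surjective.

not surjective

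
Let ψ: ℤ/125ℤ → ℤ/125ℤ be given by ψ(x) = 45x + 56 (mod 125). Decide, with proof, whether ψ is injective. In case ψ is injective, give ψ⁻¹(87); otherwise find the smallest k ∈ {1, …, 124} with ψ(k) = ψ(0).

We have gcd(45, 125) = 5 > 1. Taking s = 0 and t = 25: ψ(0) = 56 and ψ(25) = 45·25 + 56 = 1181 ≡ 56 (mod 125).
So ψ(0) = ψ(25) while 0 ≠ 25, therefore ψ is not injective.
Since ψ is not injective, we find the least positive k with ψ(k) = ψ(0): this means 45k ≡ 0 (mod 125), i.e. 125 ∣ 45k. Since gcd(45, 125) = 5, dividing through by 5 this holds exactly when 25 ∣ 9k, and as gcd(9, 25) = 1, exactly when 25 ∣ k.
The smallest positive such k is 25.

25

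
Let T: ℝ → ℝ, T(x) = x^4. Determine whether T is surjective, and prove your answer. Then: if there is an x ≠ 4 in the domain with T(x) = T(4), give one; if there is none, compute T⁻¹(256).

-4

Since 4 is even, x^4 ≥ 0 for all x ∈ ℝ, so −1 ∈ ℝ has no preimage. Therefore T is not surjective.
For the follow-up, such an x exists: taking x = −4 ∈ ℝ gives T(−4) = 256 = T(4) with −4 ≠ 4.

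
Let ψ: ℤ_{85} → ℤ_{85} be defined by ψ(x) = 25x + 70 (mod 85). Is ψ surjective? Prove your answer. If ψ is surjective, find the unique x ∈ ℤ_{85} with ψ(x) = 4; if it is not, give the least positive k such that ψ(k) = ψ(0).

Recall that ψ is surjective if every y in the codomain equals ψ(x) for some x in the domain.
Since gcd(25, 85) = 5, we have 25x ≡ 0 (mod 5) for all x, so ψ(x) ≡ 0 (mod 5).
But 1 ≢ 0 (mod 5), so 1 ∈ ℤ_{85} has no preimage. Thus ψ is not surjective.
Since ψ is not surjective, we find the least positive k with ψ(k) = ψ(0): this means 25k ≡ 0 (mod 85), i.e. 85 ∣ 25k. Since gcd(25, 85) = 5, dividing through by 5 this holds exactly when 17 ∣ 5k, and as gcd(5, 17) = 1, exactly when 17 ∣ k.
The smallest positive such k is 17.

17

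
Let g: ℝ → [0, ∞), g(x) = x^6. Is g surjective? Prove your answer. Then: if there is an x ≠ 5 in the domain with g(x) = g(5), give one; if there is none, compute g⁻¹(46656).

For any y ∈ [0, ∞), x = y^{1/6} ∈ ℝ satisfies x^6 = y, so g is surjective.
For the follow-up, such an x exists: taking x = −5 ∈ ℝ gives g(−5) = 15625 = g(5) with −5 ≠ 5.

-5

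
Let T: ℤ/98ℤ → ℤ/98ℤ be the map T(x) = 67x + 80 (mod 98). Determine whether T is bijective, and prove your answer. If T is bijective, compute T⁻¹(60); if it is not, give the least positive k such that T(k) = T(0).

86

Suppose T(s) = T(t) in ℤ/98ℤ. Then 67s + 80 ≡ 67t + 80 (mod 98), therefore 67(s − t) ≡ 0 (mod 98).
Since gcd(67, 98) = 1, 67 is invertible modulo 98, so s − t ≡ 0 (mod 98), i.e. s = t.
We now compute 67⁻¹ mod 98 explicitly. Euclid's algorithm: 98 = 1·67 + 31, 67 = 2·31 + 5, 31 = 6·5 + 1; back-substituting gives 1 = 79·67 − 54·98, so 67⁻¹ ≡ 79 (mod 98).
For any y ∈ ℤ/98ℤ, x = 79(y − 80) mod 98 satisfies T(x) = 67·79(y − 80) + 80 ≡ y (since 67·79 ≡ 1 mod 98). So every y has a preimage.
Hence T is bijective.
Since T is bijective, we compute T⁻¹(60): solve 67x + 80 ≡ 60 (mod 98), i.e. 67x ≡ 78 (mod 98).
Multiplying by 67⁻¹ = 79 gives x ≡ 79·78 = 6162 = 62·98 + 86 ≡ 86 (mod 98).
Check: T(86) = 67·86 + 80 = 5842 = 59·98 + 60 ≡ 60 (mod 98).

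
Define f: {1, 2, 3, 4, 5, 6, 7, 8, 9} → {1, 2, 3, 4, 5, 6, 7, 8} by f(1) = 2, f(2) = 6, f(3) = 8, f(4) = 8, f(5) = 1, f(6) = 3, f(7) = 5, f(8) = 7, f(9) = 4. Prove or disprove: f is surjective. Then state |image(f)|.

8

Every element of the codomain has a preimage: 1 = f(5), 2 = f(1), 3 = f(6), 4 = f(9), 5 = f(7), 6 = f(2), 7 = f(8), 8 = f(3).
So f is surjective.
The image of f is {1, 2, 3, 4, 5, 6, 7, 8}, which has 8 elements.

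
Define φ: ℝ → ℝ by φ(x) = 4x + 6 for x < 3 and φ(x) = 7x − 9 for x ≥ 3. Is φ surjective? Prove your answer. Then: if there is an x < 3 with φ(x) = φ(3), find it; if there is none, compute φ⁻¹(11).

3/2

Both pieces are strictly increasing (slopes 4 and 7), so each is injective on its own interval.
The left piece maps (−∞, 3) onto (−∞, 18); the right piece maps [3, ∞) onto [12, ∞).
The union (−∞, 18) ∪ [12, ∞) covers ℝ, so φ is surjective.
For the follow-up: the images overlap, so an x < 3 with φ(x) = φ(3) exists. φ(3) = 12; solving 4x + 6 = 12 for x < 3 gives x = (12 − 6)/4 = 3/2.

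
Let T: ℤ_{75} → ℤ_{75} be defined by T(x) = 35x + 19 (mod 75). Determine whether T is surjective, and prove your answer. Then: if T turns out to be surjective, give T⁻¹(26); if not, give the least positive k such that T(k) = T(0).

Recall that T is surjective if every y in the codomain equals T(x) for some x in the domain.
Since gcd(35, 75) = 5, we have 35x ≡ 0 (mod 5) for all x, so T(x) ≡ 4 (mod 5).
But 0 ≢ 4 (mod 5), so 0 ∈ ℤ_{75} has no preimage. So T is not surjective.
Since T is not surjective, we find the least positive k with T(k) = T(0): this means 35k ≡ 0 (mod 75), i.e. 75 ∣ 35k. Since gcd(35, 75) = 5, dividing through by 5 this holds exactly when 15 ∣ 7k, and as gcd(7, 15) = 1, exactly when 15 ∣ k.
The smallest positive such k is 15.

15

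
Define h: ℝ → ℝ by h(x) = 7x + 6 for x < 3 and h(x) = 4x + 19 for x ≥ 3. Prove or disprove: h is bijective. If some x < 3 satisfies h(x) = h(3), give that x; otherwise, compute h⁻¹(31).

3

Both pieces are strictly increasing (slopes 7 and 4), so each is injective on its own interval.
The left piece maps (−∞, 3) onto (−∞, 27); the right piece maps [3, ∞) onto [31, ∞).
The images leave a gap (27 has no preimage), so h is not surjective, hence not bijective.
Because the two images are disjoint, no x < 3 has h(x) = h(3), so we compute h⁻¹(31): 31 lies in [31, ∞), so solve 4x + 19 = 31: x = (31 − 19)/4 = 3.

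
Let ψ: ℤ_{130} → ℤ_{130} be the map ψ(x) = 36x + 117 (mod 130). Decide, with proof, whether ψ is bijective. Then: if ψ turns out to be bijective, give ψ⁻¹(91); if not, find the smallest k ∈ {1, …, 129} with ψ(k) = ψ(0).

65

Recall: ψ is injective if ψ(u) = ψ(v) implies u = v.
We have gcd(36, 130) = 2 > 1. Taking u = 0 and v = 65: ψ(0) = 117 and ψ(65) = 36·65 + 117 = 2457 ≡ 117 (mod 130).
So ψ(0) = ψ(65) while 0 ≠ 65, thus ψ is not injective, hence not bijective.
Since ψ is not bijective, we find the least positive k with ψ(k) = ψ(0): this means 36k ≡ 0 (mod 130), i.e. 130 ∣ 36k. Since gcd(36, 130) = 2, dividing through by 2 this holds exactly when 65 ∣ 18k, and as gcd(18, 65) = 1, exactly when 65 ∣ k.
The smallest positive such k is 65.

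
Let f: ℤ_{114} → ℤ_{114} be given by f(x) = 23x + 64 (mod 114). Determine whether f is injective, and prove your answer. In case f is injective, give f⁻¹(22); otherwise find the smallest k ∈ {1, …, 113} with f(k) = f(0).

18

Recall: f is injective if f(x_1) = f(x_2) implies x_1 = x_2.
If f(x_1) = f(x_2), then 23x_1 ≡ 23x_2 (mod 114). Because gcd(23, 114) = 1, we may cancel 23 to get x_1 ≡ x_2 (mod 114).
So f is injective.
We now compute 23⁻¹ mod 114 explicitly. Euclid's algorithm: 114 = 4·23 + 22, 23 = 1·22 + 1; back-substituting gives 1 = 5·23 − 1·114, so 23⁻¹ ≡ 5 (mod 114).
Since f is injective, we compute f⁻¹(22): solve 23x + 64 ≡ 22 (mod 114), i.e. 23x ≡ 72 (mod 114).
Multiplying by 23⁻¹ = 5 gives x ≡ 5·72 = 360 = 3·114 + 18 ≡ 18 (mod 114).
Check: f(18) = 23·18 + 64 = 478 = 4·114 + 22 ≡ 22 (mod 114).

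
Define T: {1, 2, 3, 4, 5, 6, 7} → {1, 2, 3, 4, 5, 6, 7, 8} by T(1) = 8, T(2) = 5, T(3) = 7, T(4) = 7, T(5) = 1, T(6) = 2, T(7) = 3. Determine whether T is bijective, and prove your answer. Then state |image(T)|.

T(3) = 7 = T(4) with 3 ≠ 4, so T is not injective, hence not bijective.
The image of T is {1, 2, 3, 5, 7, 8}, which has 6 elements.

6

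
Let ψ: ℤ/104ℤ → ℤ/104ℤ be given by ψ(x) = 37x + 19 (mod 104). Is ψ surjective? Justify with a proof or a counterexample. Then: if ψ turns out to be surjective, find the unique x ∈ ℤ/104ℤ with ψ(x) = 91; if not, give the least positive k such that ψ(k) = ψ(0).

16

Since gcd(37, 104) = 1, 37 is invertible modulo 104. Euclid's algorithm: 104 = 2·37 + 30, 37 = 1·30 + 7, 30 = 4·7 + 2, 7 = 3·2 + 1; back-substituting gives 1 = 45·37 − 16·104, so 37⁻¹ ≡ 45 (mod 104).
Then y ↦ 45(y − 19) is a two-sided inverse to ψ, so every y ∈ ℤ/104ℤ has a preimage.
Thus ψ is surjective.
Since ψ is surjective, we find ψ⁻¹(91): we need 37x ≡ 91 − 19 ≡ 72 (mod 104). Using 37⁻¹ = 45: x ≡ 45·72 = 3240 = 31·104 + 16, so x = 16.
Check: ψ(16) = 37·16 + 19 = 611 = 5·104 + 91 ≡ 91 (mod 104).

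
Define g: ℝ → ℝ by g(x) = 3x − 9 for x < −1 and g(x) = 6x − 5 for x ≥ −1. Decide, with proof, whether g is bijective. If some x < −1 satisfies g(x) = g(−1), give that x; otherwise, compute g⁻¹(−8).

-1/2

Both pieces are strictly increasing (slopes 3 and 6), so each is injective on its own interval.
The left piece maps (−∞, −1) onto (−∞, −12); the right piece maps [−1, ∞) onto [−11, ∞).
The images leave a gap (−12 has no preimage), so g is not surjective, hence not bijective.
Because the two images are disjoint, no x < −1 has g(x) = g(−1), so we compute g⁻¹(−8): −8 lies in [−11, ∞), so solve 6x − 5 = −8: x = (−8 + 5)/6 = −1/2.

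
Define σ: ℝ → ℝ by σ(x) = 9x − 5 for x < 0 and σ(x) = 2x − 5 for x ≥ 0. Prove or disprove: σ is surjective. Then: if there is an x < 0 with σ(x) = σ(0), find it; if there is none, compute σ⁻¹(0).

5/2

Both pieces are strictly increasing (slopes 9 and 2), so each is injective on its own interval.
The left piece maps (−∞, 0) onto (−∞, −5); the right piece maps [0, ∞) onto [−5, ∞).
These images together cover ℝ, so σ is surjective.
Because the two images are disjoint, no x < 0 has σ(x) = σ(0), so we compute σ⁻¹(0): 0 lies in [−5, ∞), so solve 2x − 5 = 0: x = (0 + 5)/2 = 5/2.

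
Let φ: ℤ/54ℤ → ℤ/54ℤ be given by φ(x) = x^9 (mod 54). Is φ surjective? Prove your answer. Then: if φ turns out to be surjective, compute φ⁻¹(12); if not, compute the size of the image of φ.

φ(0) = 0^9 = 0.
φ(6): Repeated squaring mod 54: 6^1 ≡ 6, 6^2 ≡ 6² = 36, 6^4 ≡ 36² = 1296 ≡ 0, 6^8 ≡ 0² = 0. Since 9 = 8 + 1, 6^9 ≡ 0·6: 0·6 = 0. So 6^9 ≡ 0 (mod 54).
So φ(0) = φ(6) = 0 while 0 ≠ 6, thus φ is not injective.
A non-injective map from the 54-element set ℤ/54ℤ to itself takes at most 53 distinct values, so it cannot be surjective. Hence φ is not surjective.
Since φ is not surjective, we determine |image(φ)|. Computing x^9 mod 54 for each x (by repeated squaring, reducing mod 54 at every step), the values φ(0), φ(1), …, φ(53) are: 0, 1, 26, 27, 28, 53, 0, 1, 26, 27, 28, 53, 0, 1, 26, 27, 28, 53, 0, 1, 26, 27, 28, 53, 0, 1, 26, 27, 28, 53, 0, 1, 26, 27, 28, 53, 0, 1, 26, 27, 28, 53, 0, 1, 26, 27, 28, 53, 0, 1, 26, 27, 28, 53.
The distinct values are {0, 1, 26, 27, 28, 53}; there are 6 of them.

6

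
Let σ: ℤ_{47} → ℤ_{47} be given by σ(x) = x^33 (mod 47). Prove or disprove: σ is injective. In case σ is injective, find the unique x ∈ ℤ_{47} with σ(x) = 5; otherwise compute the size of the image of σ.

Since 47 is prime, the nonzero elements of ℤ_{47} form a cyclic group of order 46.
As gcd(33, 46) = 1, raising to the 33rd power is a bijection on this group: if a^33 ≡ b^33 then (ab^{−1})^33 = 1, and the only element of order dividing gcd(33, 46) = 1 is 1, so a = b.
With σ(0) = 0 this makes σ injective on all of ℤ_{47}, hence bijective (finite equal-size domain and codomain). In particular σ is injective.
Since σ is injective, we find the preimage of 5. The inverse of x ↦ x^33 on (ℤ_{47})^× is x ↦ x^7, because 33·7 = 231 = 5·46 + 1 ≡ 1 (mod 46) and x^{46} = 1 for x ≠ 0 (Fermat). So σ⁻¹(5) = 5^7 mod 47.
Repeated squaring mod 47: 5^1 ≡ 5, 5^2 ≡ 5² = 25, 5^4 ≡ 25² = 625 ≡ 14. Since 7 = 4 + 2 + 1, 5^7 ≡ 14·25·5: 14·25 = 350 ≡ 21, then 21·5 = 105 ≡ 11. So 5^7 ≡ 11 (mod 47).
Hence σ⁻¹(5) = 11.

11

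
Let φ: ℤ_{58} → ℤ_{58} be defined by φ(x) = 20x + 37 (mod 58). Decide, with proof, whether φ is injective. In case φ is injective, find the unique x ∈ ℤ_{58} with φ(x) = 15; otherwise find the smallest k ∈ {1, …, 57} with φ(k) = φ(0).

29

We have gcd(20, 58) = 2 > 1. Taking u = 0 and v = 29: φ(0) = 37 and φ(29) = 20·29 + 37 = 617 ≡ 37 (mod 58).
So φ(0) = φ(29) while 0 ≠ 29, hence φ is not injective.
Since φ is not injective, we find the least positive k with φ(k) = φ(0): this means 20k ≡ 0 (mod 58), i.e. 58 ∣ 20k. Since gcd(20, 58) = 2, dividing through by 2 this holds exactly when 29 ∣ 10k, and as gcd(10, 29) = 1, exactly when 29 ∣ k.
The smallest positive such k is 29.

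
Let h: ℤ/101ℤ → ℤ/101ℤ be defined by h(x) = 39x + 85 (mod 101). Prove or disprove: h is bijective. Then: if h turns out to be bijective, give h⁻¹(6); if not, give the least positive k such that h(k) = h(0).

Suppose h(u) = h(v) in ℤ/101ℤ. Then 39u + 85 ≡ 39v + 85 (mod 101), hence 39(u − v) ≡ 0 (mod 101).
Since gcd(39, 101) = 1, 39 is invertible modulo 101, hence u − v ≡ 0 (mod 101), i.e. u = v.
We now compute 39⁻¹ mod 101 explicitly. Euclid's algorithm: 101 = 2·39 + 23, 39 = 1·23 + 16, 23 = 1·16 + 7, 16 = 2·7 + 2, 7 = 3·2 + 1; back-substituting gives 1 = 57·39 − 22·101, so 39⁻¹ ≡ 57 (mod 101).
Then y ↦ 57(y − 85) is a two-sided inverse to h, so every y ∈ ℤ/101ℤ has a preimage.
Therefore h is bijective.
Since h is bijective, we compute h⁻¹(6): solve 39x + 85 ≡ 6 (mod 101), i.e. 39x ≡ 22 (mod 101).
Multiplying by 39⁻¹ = 57 gives x ≡ 57·22 = 1254 = 12·101 + 42 ≡ 42 (mod 101).
Check: h(42) = 39·42 + 85 = 1723 = 17·101 + 6 ≡ 6 (mod 101).

42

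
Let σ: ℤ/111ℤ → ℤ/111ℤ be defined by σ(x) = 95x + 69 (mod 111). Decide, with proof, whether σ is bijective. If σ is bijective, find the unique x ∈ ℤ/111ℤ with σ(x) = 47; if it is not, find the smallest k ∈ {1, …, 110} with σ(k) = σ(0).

43

Suppose σ(a) = σ(b) in ℤ/111ℤ. Then 95a + 69 ≡ 95b + 69 (mod 111), therefore 95(a − b) ≡ 0 (mod 111).
Since gcd(95, 111) = 1, 95 is invertible modulo 111, hence a − b ≡ 0 (mod 111), i.e. a = b.
We now compute 95⁻¹ mod 111 explicitly. Euclid's algorithm: 111 = 1·95 + 16, 95 = 5·16 + 15, 16 = 1·15 + 1; back-substituting gives 1 = 104·95 − 89·111, so 95⁻¹ ≡ 104 (mod 111).
Then y ↦ 104(y − 69) is a two-sided inverse to σ, so every y ∈ ℤ/111ℤ has a preimage.
Hence σ is bijective.
Since σ is bijective, we compute σ⁻¹(47): solve 95x + 69 ≡ 47 (mod 111), i.e. 95x ≡ 89 (mod 111).
Multiplying by 95⁻¹ = 104 gives x ≡ 104·89 = 9256 = 83·111 + 43 ≡ 43 (mod 111).
Check: σ(43) = 95·43 + 69 = 4154 = 37·111 + 47 ≡ 47 (mod 111).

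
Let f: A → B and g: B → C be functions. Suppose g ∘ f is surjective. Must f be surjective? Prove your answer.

not surjective

No. Take A = {1, 2, 3}, B = {1, 2, 3, 4, 5}, C = {1}, f(a) = 1 for every a ∈ A, and g(b) = 1 for every b ∈ B.
Then g ∘ f is surjective onto {1}, but 5 ∈ B has no preimage under f, so f is not surjective.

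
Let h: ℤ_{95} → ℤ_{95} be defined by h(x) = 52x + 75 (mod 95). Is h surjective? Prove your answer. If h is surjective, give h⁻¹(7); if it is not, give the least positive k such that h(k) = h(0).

Since gcd(52, 95) = 1, 52 is invertible modulo 95. Euclid's algorithm: 95 = 1·52 + 43, 52 = 1·43 + 9, 43 = 4·9 + 7, 9 = 1·7 + 2, 7 = 3·2 + 1; back-substituting gives 1 = 53·52 − 29·95, so 52⁻¹ ≡ 53 (mod 95).
For any y ∈ ℤ_{95}, x = 53(y − 75) mod 95 satisfies h(x) = 52·53(y − 75) + 75 ≡ y (since 52·53 ≡ 1 mod 95). So every y has a preimage.
Hence h is surjective.
Since h is surjective, we find h⁻¹(7): we need 52x ≡ 7 − 75 ≡ 27 (mod 95). Using 52⁻¹ = 53: x ≡ 53·27 = 1431 = 15·95 + 6, so x = 6.
Check: h(6) = 52·6 + 75 = 387 = 4·95 + 7 ≡ 7 (mod 95).

6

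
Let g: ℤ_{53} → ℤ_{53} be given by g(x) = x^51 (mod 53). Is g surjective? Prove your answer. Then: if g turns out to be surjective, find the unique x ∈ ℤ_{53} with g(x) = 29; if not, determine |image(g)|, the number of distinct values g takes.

11

Since 53 is prime, the nonzero elements of ℤ_{53} form a cyclic group of order 52.
As gcd(51, 52) = 1, raising to the 51st power is a bijection on this group: if x_1^51 ≡ x_2^51 then (x_1x_2^{−1})^51 = 1, and the only element of order dividing gcd(51, 52) = 1 is 1, so x_1 = x_2.
With g(0) = 0 this makes g injective on all of ℤ_{53}, hence bijective (finite equal-size domain and codomain). In particular g is surjective.
Since g is surjective, we find the preimage of 29. The inverse of x ↦ x^51 on (ℤ_{53})^× is x ↦ x^51, because 51·51 = 2601 = 50·52 + 1 ≡ 1 (mod 52) and x^{52} = 1 for x ≠ 0 (Fermat). So g⁻¹(29) = 29^51 mod 53.
Repeated squaring mod 53: 29^1 ≡ 29, 29^2 ≡ 29² = 841 ≡ 46, 29^4 ≡ 46² = 2116 ≡ 49, 29^8 ≡ 49² = 2401 ≡ 16, 29^16 ≡ 16² = 256 ≡ 44, 29^32 ≡ 44² = 1936 ≡ 28. Since 51 = 32 + 16 + 2 + 1, 29^51 ≡ 28·44·46·29: 28·44 = 1232 ≡ 13, then 13·46 = 598 ≡ 15, then 15·29 = 435 ≡ 11. So 29^51 ≡ 11 (mod 53).
Hence g⁻¹(29) = 11.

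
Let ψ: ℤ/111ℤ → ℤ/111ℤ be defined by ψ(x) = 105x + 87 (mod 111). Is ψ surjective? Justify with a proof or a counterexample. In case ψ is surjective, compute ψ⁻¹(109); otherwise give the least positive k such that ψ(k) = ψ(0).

37

Recall: ψ is surjective if every y in the codomain equals ψ(x) for some x in the domain.
Since gcd(105, 111) = 3, we have 105x ≡ 0 (mod 3) for all x, so ψ(x) ≡ 0 (mod 3).
But 1 ≢ 0 (mod 3), so 1 ∈ ℤ/111ℤ has no preimage. So ψ is not surjective.
Since ψ is not surjective, we find the least positive k with ψ(k) = ψ(0): this means 105k ≡ 0 (mod 111), i.e. 111 ∣ 105k. Since gcd(105, 111) = 3, dividing through by 3 this holds exactly when 37 ∣ 35k, and as gcd(35, 37) = 1, exactly when 37 ∣ k.
The smallest positive such k is 37.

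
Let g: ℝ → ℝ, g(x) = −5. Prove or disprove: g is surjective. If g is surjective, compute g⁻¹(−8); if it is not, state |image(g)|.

1

Recall that g is surjective if every y in the codomain equals g(x) for some x in the domain.
g(x) = −5 for all x, so −4 has no preimage and g is not surjective.
Since g is not surjective, we state |image(g)|: the image of g is {−5}, which has 1 element.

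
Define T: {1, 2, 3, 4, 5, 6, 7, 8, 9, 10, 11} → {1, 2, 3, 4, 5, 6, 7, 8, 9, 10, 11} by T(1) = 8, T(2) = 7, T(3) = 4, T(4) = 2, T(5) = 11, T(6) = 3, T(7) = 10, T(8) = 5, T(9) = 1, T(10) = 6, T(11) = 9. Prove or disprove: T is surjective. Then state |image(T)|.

Every element of the codomain has a preimage: 1 = T(9), 2 = T(4), 3 = T(6), 4 = T(3), 5 = T(8), 6 = T(10), 7 = T(2), 8 = T(1), 9 = T(11), 10 = T(7), 11 = T(5).
Hence T is surjective.
The image of T is {1, 2, 3, 4, 5, 6, 7, 8, 9, 10, 11}, which has 11 elements.

11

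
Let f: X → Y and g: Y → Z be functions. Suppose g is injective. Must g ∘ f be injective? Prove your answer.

No. Take X = {0, 1}, Y = Z = {0, 1, 2}, f(0) = f(1) = 0, and g = identity (injective).
Then (g ∘ f)(0) = (g ∘ f)(1) = 0 with 0 ≠ 1, so g ∘ f is not injective.

not injective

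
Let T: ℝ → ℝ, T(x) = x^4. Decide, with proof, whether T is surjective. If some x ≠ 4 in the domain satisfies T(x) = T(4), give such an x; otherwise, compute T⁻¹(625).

Since 4 is even, x^4 ≥ 0 for all x ∈ ℝ, so −1 ∈ ℝ has no preimage. So T is not surjective.
For the follow-up, such an x exists: taking x = −4 ∈ ℝ gives T(−4) = 256 = T(4) with −4 ≠ 4.

-4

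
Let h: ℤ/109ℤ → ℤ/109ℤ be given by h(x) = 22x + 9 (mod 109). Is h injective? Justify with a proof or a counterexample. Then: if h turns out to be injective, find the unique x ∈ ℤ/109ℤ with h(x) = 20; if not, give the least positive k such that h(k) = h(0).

55

If h(x_1) = h(x_2), then 22x_1 ≡ 22x_2 (mod 109). Because gcd(22, 109) = 1, we may cancel 22 to get x_1 ≡ x_2 (mod 109).
So h is injective.
We now compute 22⁻¹ mod 109 explicitly. Euclid's algorithm: 109 = 4·22 + 21, 22 = 1·21 + 1; back-substituting gives 1 = 5·22 − 1·109, so 22⁻¹ ≡ 5 (mod 109).
Since h is injective, we compute h⁻¹(20): solve 22x + 9 ≡ 20 (mod 109), i.e. 22x ≡ 11 (mod 109).
Multiplying by 22⁻¹ = 5 gives x ≡ 5·11 = 55 ≡ 55 (mod 109).
Check: h(55) = 22·55 + 9 = 1219 = 11·109 + 20 ≡ 20 (mod 109).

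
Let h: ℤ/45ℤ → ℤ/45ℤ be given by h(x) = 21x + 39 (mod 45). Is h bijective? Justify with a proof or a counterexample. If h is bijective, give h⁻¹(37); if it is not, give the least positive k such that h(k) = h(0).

15

We have gcd(21, 45) = 3 > 1. Taking a = 0 and b = 15: h(0) = 39 and h(15) = 21·15 + 39 = 354 ≡ 39 (mod 45).
So h(0) = h(15) while 0 ≠ 15, so h is not injective, hence not bijective.
Since h is not bijective, we find the least positive k with h(k) = h(0): this means 21k ≡ 0 (mod 45), i.e. 45 ∣ 21k. Since gcd(21, 45) = 3, dividing through by 3 this holds exactly when 15 ∣ 7k, and as gcd(7, 15) = 1, exactly when 15 ∣ k.
The smallest positive such k is 15.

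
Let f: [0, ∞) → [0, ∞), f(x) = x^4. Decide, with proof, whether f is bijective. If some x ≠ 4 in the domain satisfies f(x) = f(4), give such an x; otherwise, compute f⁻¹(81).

On [0, ∞), x ↦ x^4 is strictly increasing (injective) and for any y ∈ [0, ∞) the 4th root y^{1/4} lies in [0, ∞) (surjective). So f is bijective.
Since x ↦ x^4 is strictly increasing on [0, ∞), it is injective there, so no x ≠ 4 in the domain has f(x) = f(4). We therefore compute f⁻¹(81) = 81^{1/4} = 3 (indeed 3^4 = 81).

3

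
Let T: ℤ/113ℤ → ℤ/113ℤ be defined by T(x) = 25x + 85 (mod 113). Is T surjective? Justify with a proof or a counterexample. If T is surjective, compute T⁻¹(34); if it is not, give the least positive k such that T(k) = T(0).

7

Since gcd(25, 113) = 1, 25 is invertible modulo 113. Euclid's algorithm: 113 = 4·25 + 13, 25 = 1·13 + 12, 13 = 1·12 + 1; back-substituting gives 1 = 104·25 − 23·113, so 25⁻¹ ≡ 104 (mod 113).
For any y ∈ ℤ/113ℤ, x = 104(y − 85) mod 113 satisfies T(x) = 25·104(y − 85) + 85 ≡ y (since 25·104 ≡ 1 mod 113). So every y has a preimage.
Thus T is surjective.
Since T is surjective, we compute T⁻¹(34): solve 25x + 85 ≡ 34 (mod 113), i.e. 25x ≡ 62 (mod 113).
Multiplying by 25⁻¹ = 104 gives x ≡ 104·62 = 6448 = 57·113 + 7 ≡ 7 (mod 113).
Check: T(7) = 25·7 + 85 = 260 = 2·113 + 34 ≡ 34 (mod 113).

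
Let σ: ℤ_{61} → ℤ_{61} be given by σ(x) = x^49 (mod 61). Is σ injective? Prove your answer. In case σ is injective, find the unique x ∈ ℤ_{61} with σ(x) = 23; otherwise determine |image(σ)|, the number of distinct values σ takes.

Since 61 is prime, the nonzero elements of ℤ_{61} form a cyclic group of order 60.
As gcd(49, 60) = 1, raising to the 49th power is a bijection on this group: if s^49 ≡ t^49 then (st^{−1})^49 = 1, and the only element of order dividing gcd(49, 60) = 1 is 1, so s = t.
With σ(0) = 0 this makes σ injective on all of ℤ_{61}, hence bijective (finite equal-size domain and codomain). In particular σ is injective.
Since σ is injective, we find the preimage of 23. The inverse of x ↦ x^49 on (ℤ_{61})^× is x ↦ x^49, because 49·49 = 2401 = 40·60 + 1 ≡ 1 (mod 60) and x^{60} = 1 for x ≠ 0 (Fermat). So σ⁻¹(23) = 23^49 mod 61.
Repeated squaring mod 61: 23^1 ≡ 23, 23^2 ≡ 23² = 529 ≡ 41, 23^4 ≡ 41² = 1681 ≡ 34, 23^8 ≡ 34² = 1156 ≡ 58, 23^16 ≡ 58² = 3364 ≡ 9, 23^32 ≡ 9² = 81 ≡ 20. Since 49 = 32 + 16 + 1, 23^49 ≡ 20·9·23: 20·9 = 180 ≡ 58, then 58·23 = 1334 ≡ 53. So 23^49 ≡ 53 (mod 61).
Hence σ⁻¹(23) = 53.

53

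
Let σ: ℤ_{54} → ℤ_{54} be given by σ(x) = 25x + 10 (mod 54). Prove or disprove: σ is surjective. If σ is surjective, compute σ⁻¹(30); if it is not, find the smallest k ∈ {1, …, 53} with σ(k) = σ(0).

44

Since gcd(25, 54) = 1, 25 is invertible modulo 54. Euclid's algorithm: 54 = 2·25 + 4, 25 = 6·4 + 1; back-substituting gives 1 = 13·25 − 6·54, so 25⁻¹ ≡ 13 (mod 54).
For any y ∈ ℤ_{54}, x = 13(y − 10) mod 54 satisfies σ(x) = 25·13(y − 10) + 10 ≡ y (since 25·13 ≡ 1 mod 54). So every y has a preimage.
Hence σ is surjective.
Since σ is surjective, we find σ⁻¹(30): we need 25x ≡ 30 − 10 ≡ 20 (mod 54). Using 25⁻¹ = 13: x ≡ 13·20 = 260 = 4·54 + 44, so x = 44.
Check: σ(44) = 25·44 + 10 = 1110 = 20·54 + 30 ≡ 30 (mod 54).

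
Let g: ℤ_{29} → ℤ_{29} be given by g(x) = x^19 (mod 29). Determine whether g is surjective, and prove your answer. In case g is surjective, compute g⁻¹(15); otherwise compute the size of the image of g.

11

Since 29 is prime, the nonzero elements of ℤ_{29} form a cyclic group of order 28.
As gcd(19, 28) = 1, raising to the 19th power is a bijection on this group: if a^19 ≡ b^19 then (ab^{−1})^19 = 1, and the only element of order dividing gcd(19, 28) = 1 is 1, so a = b.
With g(0) = 0 this makes g injective on all of ℤ_{29}, hence bijective (finite equal-size domain and codomain). In particular g is surjective.
Since g is surjective, we find the preimage of 15. The inverse of x ↦ x^19 on (ℤ_{29})^× is x ↦ x^3, because 19·3 = 57 = 2·28 + 1 ≡ 1 (mod 28) and x^{28} = 1 for x ≠ 0 (Fermat). So g⁻¹(15) = 15^3 mod 29.
Repeated squaring mod 29: 15^1 ≡ 15, 15^2 ≡ 15² = 225 ≡ 22. Since 3 = 2 + 1, 15^3 ≡ 22·15: 22·15 = 330 ≡ 11. So 15^3 ≡ 11 (mod 29).
Hence g⁻¹(15) = 11.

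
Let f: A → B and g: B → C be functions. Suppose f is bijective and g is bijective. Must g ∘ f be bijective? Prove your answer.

Injectivity: if g(f(s)) = g(f(t)) then f(s) = f(t) (g injective) so s = t (f injective).
Surjectivity: for c ∈ C pick b with g(b) = c, then a with f(a) = b; then (g ∘ f)(a) = c.
So g ∘ f is bijective.

bijective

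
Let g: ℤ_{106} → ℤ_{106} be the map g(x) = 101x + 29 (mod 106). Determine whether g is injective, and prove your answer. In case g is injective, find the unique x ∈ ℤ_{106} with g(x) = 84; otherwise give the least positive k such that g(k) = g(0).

Recall: g is injective if g(u) = g(v) implies u = v.
Suppose g(u) = g(v) in ℤ_{106}. Then 101u + 29 ≡ 101v + 29 (mod 106), thus 101(u − v) ≡ 0 (mod 106).
Since gcd(101, 106) = 1, 101 is invertible modulo 106, hence u − v ≡ 0 (mod 106), i.e. u = v.
Therefore g is injective.
We now compute 101⁻¹ mod 106 explicitly. Euclid's algorithm: 106 = 1·101 + 5, 101 = 20·5 + 1; back-substituting gives 1 = 21·101 − 20·106, so 101⁻¹ ≡ 21 (mod 106).
Since g is injective, we compute g⁻¹(84): solve 101x + 29 ≡ 84 (mod 106), i.e. 101x ≡ 55 (mod 106).
Multiplying by 101⁻¹ = 21 gives x ≡ 21·55 = 1155 = 10·106 + 95 ≡ 95 (mod 106).
Check: g(95) = 101·95 + 29 = 9624 = 90·106 + 84 ≡ 84 (mod 106).

95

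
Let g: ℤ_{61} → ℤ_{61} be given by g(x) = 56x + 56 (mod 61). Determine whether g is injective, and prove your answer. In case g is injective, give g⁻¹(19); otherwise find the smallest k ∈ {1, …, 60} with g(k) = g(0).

Suppose g(a) = g(b) in ℤ_{61}. Then 56a + 56 ≡ 56b + 56 (mod 61), hence 56(a − b) ≡ 0 (mod 61).
Since gcd(56, 61) = 1, 56 is invertible modulo 61, thus a − b ≡ 0 (mod 61), i.e. a = b.
Therefore g is injective.
We now compute 56⁻¹ mod 61 explicitly. Euclid's algorithm: 61 = 1·56 + 5, 56 = 11·5 + 1; back-substituting gives 1 = 12·56 − 11·61, so 56⁻¹ ≡ 12 (mod 61).
Since g is injective, we compute g⁻¹(19): solve 56x + 56 ≡ 19 (mod 61), i.e. 56x ≡ 24 (mod 61).
Multiplying by 56⁻¹ = 12 gives x ≡ 12·24 = 288 = 4·61 + 44 ≡ 44 (mod 61).
Check: g(44) = 56·44 + 56 = 2520 = 41·61 + 19 ≡ 19 (mod 61).

44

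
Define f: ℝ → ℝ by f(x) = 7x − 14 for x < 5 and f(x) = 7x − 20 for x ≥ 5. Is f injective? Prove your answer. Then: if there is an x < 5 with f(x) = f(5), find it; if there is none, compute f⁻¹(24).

29/7

Both pieces are strictly increasing (slopes 7 and 7), so each is injective on its own interval.
The left piece maps (−∞, 5) onto (−∞, 21); the right piece maps [5, ∞) onto [15, ∞).
These images overlap. In particular f(5) = 15 (right piece), and solving 7x − 14 = 15 on the left piece gives x = 29/7 < 5.
So f(29/7) = f(5) with 29/7 ≠ 5, and f is not injective. This x = 29/7 is the requested value below 5.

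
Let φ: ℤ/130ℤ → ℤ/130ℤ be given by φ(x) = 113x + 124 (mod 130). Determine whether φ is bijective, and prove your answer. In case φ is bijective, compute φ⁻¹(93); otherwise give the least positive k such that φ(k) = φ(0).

63

If φ(s) = φ(t), then 113s ≡ 113t (mod 130). Because gcd(113, 130) = 1, we may cancel 113 to get s ≡ t (mod 130).
We now compute 113⁻¹ mod 130 explicitly. Euclid's algorithm: 130 = 1·113 + 17, 113 = 6·17 + 11, 17 = 1·11 + 6, 11 = 1·6 + 5, 6 = 1·5 + 1; back-substituting gives 1 = 107·113 − 93·130, so 113⁻¹ ≡ 107 (mod 130).
For any y ∈ ℤ/130ℤ, x = 107(y − 124) mod 130 satisfies φ(x) = 113·107(y − 124) + 124 ≡ y (since 113·107 ≡ 1 mod 130). So every y has a preimage.
Hence φ is bijective.
Since φ is bijective, we compute φ⁻¹(93): solve 113x + 124 ≡ 93 (mod 130), i.e. 113x ≡ 99 (mod 130).
Multiplying by 113⁻¹ = 107 gives x ≡ 107·99 = 10593 = 81·130 + 63 ≡ 63 (mod 130).
Check: φ(63) = 113·63 + 124 = 7243 = 55·130 + 93 ≡ 93 (mod 130).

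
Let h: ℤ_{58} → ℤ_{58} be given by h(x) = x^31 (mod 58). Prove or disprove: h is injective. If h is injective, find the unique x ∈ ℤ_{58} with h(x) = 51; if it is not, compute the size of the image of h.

Computing x^31 mod 58 for each x (by repeated squaring, reducing mod 58 at every step), the values h(0), h(1), …, h(57) are: 0, 1, 8, 27, 6, 9, 42, 53, 48, 33, 14, 55, 46, 51, 18, 11, 36, 41, 32, 15, 54, 39, 34, 45, 20, 23, 2, 21, 28, 29, 30, 37, 56, 35, 38, 13, 24, 19, 4, 43, 26, 17, 22, 47, 40, 7, 12, 3, 44, 25, 10, 5, 16, 49, 52, 31, 50, 57.
Every element of ℤ_{58} appears exactly once in this list, so h is a bijection, and in particular injective.
Since h is injective, we read off the preimage of 51 from the same table: h(13) = 51, so h⁻¹(51) = 13.

13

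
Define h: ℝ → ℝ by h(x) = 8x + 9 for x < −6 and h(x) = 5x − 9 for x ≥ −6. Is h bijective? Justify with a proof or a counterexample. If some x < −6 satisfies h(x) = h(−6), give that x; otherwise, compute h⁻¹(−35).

-26/5

Both pieces are strictly increasing (slopes 8 and 5), so each is injective on its own interval.
The left piece maps (−∞, −6) onto (−∞, −39); the right piece maps [−6, ∞) onto [−39, ∞).
Since −39 = −39, the images partition ℝ: h is injective and surjective, hence bijective.
Because the two images are disjoint, no x < −6 has h(x) = h(−6), so we compute h⁻¹(−35): −35 lies in [−39, ∞), so solve 5x − 9 = −35: x = (−35 + 9)/5 = −26/5.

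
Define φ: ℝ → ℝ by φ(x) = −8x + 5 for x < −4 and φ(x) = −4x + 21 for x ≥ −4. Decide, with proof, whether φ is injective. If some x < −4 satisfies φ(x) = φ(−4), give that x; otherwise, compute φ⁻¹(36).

Both pieces are strictly decreasing (slopes −8 and −4), so each is injective on its own interval.
The left piece maps (−∞, −4) onto (37, ∞); the right piece maps [−4, ∞) onto (−∞, 37].
These images are disjoint, so no value is attained by both pieces. Thus φ is injective.
Because the two images are disjoint, no x < −4 has φ(x) = φ(−4), so we compute φ⁻¹(36): 36 lies in (−∞, 37], so solve −4x + 21 = 36: x = (36 − 21)/(−4) = −15/4.

-15/4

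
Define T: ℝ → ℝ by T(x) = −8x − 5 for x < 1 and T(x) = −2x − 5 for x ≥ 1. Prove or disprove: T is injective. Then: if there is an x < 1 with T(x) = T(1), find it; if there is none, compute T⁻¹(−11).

1/4

Both pieces are strictly decreasing (slopes −8 and −2), so each is injective on its own interval.
The left piece maps (−∞, 1) onto (−13, ∞); the right piece maps [1, ∞) onto (−∞, −7].
These images overlap. In particular T(1) = −7 (right piece), and solving −8x − 5 = −7 on the left piece gives x = 1/4 < 1.
So T(1/4) = T(1) with 1/4 ≠ 1, and T is not injective. This x = 1/4 is the requested value below 1.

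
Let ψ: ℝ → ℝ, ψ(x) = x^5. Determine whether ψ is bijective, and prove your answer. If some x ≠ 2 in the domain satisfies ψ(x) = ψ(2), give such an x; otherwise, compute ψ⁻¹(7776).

6

On ℝ, x ↦ x^5 is strictly increasing (injective) and for any y ∈ ℝ the 5th root y^{1/5} lies in ℝ (surjective). So ψ is bijective.
Since x ↦ x^5 is strictly increasing on ℝ, it is injective there, so no x ≠ 2 in the domain has ψ(x) = ψ(2). We therefore compute ψ⁻¹(7776) = 7776^{1/5} = 6 (indeed 6^5 = 7776).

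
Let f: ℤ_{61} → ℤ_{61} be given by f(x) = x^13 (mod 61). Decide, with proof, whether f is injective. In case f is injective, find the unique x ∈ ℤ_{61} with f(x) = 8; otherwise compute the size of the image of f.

28

Since 61 is prime, the nonzero elements of ℤ_{61} form a cyclic group of order 60.
As gcd(13, 60) = 1, raising to the 13th power is a bijection on this group: if a^13 ≡ b^13 then (ab^{−1})^13 = 1, and the only element of order dividing gcd(13, 60) = 1 is 1, so a = b.
With f(0) = 0 this makes f injective on all of ℤ_{61}, hence bijective (finite equal-size domain and codomain). In particular f is injective.
Since f is injective, we find the preimage of 8. The inverse of x ↦ x^13 on (ℤ_{61})^× is x ↦ x^37, because 13·37 = 481 = 8·60 + 1 ≡ 1 (mod 60) and x^{60} = 1 for x ≠ 0 (Fermat). So f⁻¹(8) = 8^37 mod 61.
Repeated squaring mod 61: 8^1 ≡ 8, 8^2 ≡ 8² = 64 ≡ 3, 8^4 ≡ 3² = 9, 8^8 ≡ 9² = 81 ≡ 20, 8^16 ≡ 20² = 400 ≡ 34, 8^32 ≡ 34² = 1156 ≡ 58. Since 37 = 32 + 4 + 1, 8^37 ≡ 58·9·8: 58·9 = 522 ≡ 34, then 34·8 = 272 ≡ 28. So 8^37 ≡ 28 (mod 61).
Hence f⁻¹(8) = 28.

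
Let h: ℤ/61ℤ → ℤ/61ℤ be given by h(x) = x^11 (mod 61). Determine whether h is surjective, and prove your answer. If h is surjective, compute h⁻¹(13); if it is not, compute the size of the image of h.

Since 61 is prime, the nonzero elements of ℤ/61ℤ form a cyclic group of order 60.
As gcd(11, 60) = 1, raising to the 11th power is a bijection on this group: if u^11 ≡ v^11 then (uv^{−1})^11 = 1, and the only element of order dividing gcd(11, 60) = 1 is 1, so u = v.
With h(0) = 0 this makes h injective on all of ℤ/61ℤ, hence bijective (finite equal-size domain and codomain). In particular h is surjective.
Since h is surjective, we find the preimage of 13. The inverse of x ↦ x^11 on (ℤ/61ℤ)^× is x ↦ x^11, because 11·11 = 121 = 2·60 + 1 ≡ 1 (mod 60) and x^{60} = 1 for x ≠ 0 (Fermat). So h⁻¹(13) = 13^11 mod 61.
Repeated squaring mod 61: 13^1 ≡ 13, 13^2 ≡ 13² = 169 ≡ 47, 13^4 ≡ 47² = 2209 ≡ 13, 13^8 ≡ 13² = 169 ≡ 47. Since 11 = 8 + 2 + 1, 13^11 ≡ 47·47·13: 47·47 = 2209 ≡ 13, then 13·13 = 169 ≡ 47. So 13^11 ≡ 47 (mod 61).
Hence h⁻¹(13) = 47.

47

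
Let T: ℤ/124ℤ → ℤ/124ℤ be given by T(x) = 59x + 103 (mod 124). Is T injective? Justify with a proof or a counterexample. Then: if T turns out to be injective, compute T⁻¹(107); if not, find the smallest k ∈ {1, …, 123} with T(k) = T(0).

40

Suppose T(x_1) = T(x_2) in ℤ/124ℤ. Then 59x_1 + 103 ≡ 59x_2 + 103 (mod 124), so 59(x_1 − x_2) ≡ 0 (mod 124).
Since gcd(59, 124) = 1, 59 is invertible modulo 124, therefore x_1 − x_2 ≡ 0 (mod 124), i.e. x_1 = x_2.
Thus T is injective.
We now compute 59⁻¹ mod 124 explicitly. Euclid's algorithm: 124 = 2·59 + 6, 59 = 9·6 + 5, 6 = 1·5 + 1; back-substituting gives 1 = 103·59 − 49·124, so 59⁻¹ ≡ 103 (mod 124).
Since T is injective, we compute T⁻¹(107): solve 59x + 103 ≡ 107 (mod 124), i.e. 59x ≡ 4 (mod 124).
Multiplying by 59⁻¹ = 103 gives x ≡ 103·4 = 412 = 3·124 + 40 ≡ 40 (mod 124).
Check: T(40) = 59·40 + 103 = 2463 = 19·124 + 107 ≡ 107 (mod 124).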